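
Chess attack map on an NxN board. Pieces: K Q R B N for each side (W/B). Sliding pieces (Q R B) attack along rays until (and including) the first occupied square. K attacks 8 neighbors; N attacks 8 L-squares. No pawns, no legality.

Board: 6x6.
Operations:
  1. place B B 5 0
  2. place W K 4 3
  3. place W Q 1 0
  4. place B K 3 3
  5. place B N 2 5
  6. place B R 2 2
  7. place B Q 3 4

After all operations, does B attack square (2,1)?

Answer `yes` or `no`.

Answer: yes

Derivation:
Op 1: place BB@(5,0)
Op 2: place WK@(4,3)
Op 3: place WQ@(1,0)
Op 4: place BK@(3,3)
Op 5: place BN@(2,5)
Op 6: place BR@(2,2)
Op 7: place BQ@(3,4)
Per-piece attacks for B:
  BR@(2,2): attacks (2,3) (2,4) (2,5) (2,1) (2,0) (3,2) (4,2) (5,2) (1,2) (0,2) [ray(0,1) blocked at (2,5)]
  BN@(2,5): attacks (3,3) (4,4) (1,3) (0,4)
  BK@(3,3): attacks (3,4) (3,2) (4,3) (2,3) (4,4) (4,2) (2,4) (2,2)
  BQ@(3,4): attacks (3,5) (3,3) (4,4) (5,4) (2,4) (1,4) (0,4) (4,5) (4,3) (2,5) (2,3) (1,2) (0,1) [ray(0,-1) blocked at (3,3); ray(1,-1) blocked at (4,3); ray(-1,1) blocked at (2,5)]
  BB@(5,0): attacks (4,1) (3,2) (2,3) (1,4) (0,5)
B attacks (2,1): yes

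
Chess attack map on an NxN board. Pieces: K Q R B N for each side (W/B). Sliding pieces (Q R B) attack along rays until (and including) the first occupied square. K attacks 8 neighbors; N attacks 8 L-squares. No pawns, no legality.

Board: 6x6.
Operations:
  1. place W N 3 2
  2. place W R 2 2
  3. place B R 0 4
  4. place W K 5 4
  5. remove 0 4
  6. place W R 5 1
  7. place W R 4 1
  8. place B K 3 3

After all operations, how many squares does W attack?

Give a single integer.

Answer: 24

Derivation:
Op 1: place WN@(3,2)
Op 2: place WR@(2,2)
Op 3: place BR@(0,4)
Op 4: place WK@(5,4)
Op 5: remove (0,4)
Op 6: place WR@(5,1)
Op 7: place WR@(4,1)
Op 8: place BK@(3,3)
Per-piece attacks for W:
  WR@(2,2): attacks (2,3) (2,4) (2,5) (2,1) (2,0) (3,2) (1,2) (0,2) [ray(1,0) blocked at (3,2)]
  WN@(3,2): attacks (4,4) (5,3) (2,4) (1,3) (4,0) (5,1) (2,0) (1,1)
  WR@(4,1): attacks (4,2) (4,3) (4,4) (4,5) (4,0) (5,1) (3,1) (2,1) (1,1) (0,1) [ray(1,0) blocked at (5,1)]
  WR@(5,1): attacks (5,2) (5,3) (5,4) (5,0) (4,1) [ray(0,1) blocked at (5,4); ray(-1,0) blocked at (4,1)]
  WK@(5,4): attacks (5,5) (5,3) (4,4) (4,5) (4,3)
Union (24 distinct): (0,1) (0,2) (1,1) (1,2) (1,3) (2,0) (2,1) (2,3) (2,4) (2,5) (3,1) (3,2) (4,0) (4,1) (4,2) (4,3) (4,4) (4,5) (5,0) (5,1) (5,2) (5,3) (5,4) (5,5)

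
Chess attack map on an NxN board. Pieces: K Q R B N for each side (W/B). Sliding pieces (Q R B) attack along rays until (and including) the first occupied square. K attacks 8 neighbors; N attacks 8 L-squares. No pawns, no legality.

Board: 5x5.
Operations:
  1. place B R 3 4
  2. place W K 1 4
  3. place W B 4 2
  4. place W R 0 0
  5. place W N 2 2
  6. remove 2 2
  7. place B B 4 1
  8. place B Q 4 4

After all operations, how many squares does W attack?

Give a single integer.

Answer: 13

Derivation:
Op 1: place BR@(3,4)
Op 2: place WK@(1,4)
Op 3: place WB@(4,2)
Op 4: place WR@(0,0)
Op 5: place WN@(2,2)
Op 6: remove (2,2)
Op 7: place BB@(4,1)
Op 8: place BQ@(4,4)
Per-piece attacks for W:
  WR@(0,0): attacks (0,1) (0,2) (0,3) (0,4) (1,0) (2,0) (3,0) (4,0)
  WK@(1,4): attacks (1,3) (2,4) (0,4) (2,3) (0,3)
  WB@(4,2): attacks (3,3) (2,4) (3,1) (2,0)
Union (13 distinct): (0,1) (0,2) (0,3) (0,4) (1,0) (1,3) (2,0) (2,3) (2,4) (3,0) (3,1) (3,3) (4,0)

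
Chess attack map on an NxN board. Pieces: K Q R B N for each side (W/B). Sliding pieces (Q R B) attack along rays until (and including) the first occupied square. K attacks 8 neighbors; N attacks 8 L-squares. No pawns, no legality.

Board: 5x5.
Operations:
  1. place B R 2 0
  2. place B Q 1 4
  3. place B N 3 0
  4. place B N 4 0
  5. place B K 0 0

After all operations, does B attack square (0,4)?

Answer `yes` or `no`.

Op 1: place BR@(2,0)
Op 2: place BQ@(1,4)
Op 3: place BN@(3,0)
Op 4: place BN@(4,0)
Op 5: place BK@(0,0)
Per-piece attacks for B:
  BK@(0,0): attacks (0,1) (1,0) (1,1)
  BQ@(1,4): attacks (1,3) (1,2) (1,1) (1,0) (2,4) (3,4) (4,4) (0,4) (2,3) (3,2) (4,1) (0,3)
  BR@(2,0): attacks (2,1) (2,2) (2,3) (2,4) (3,0) (1,0) (0,0) [ray(1,0) blocked at (3,0); ray(-1,0) blocked at (0,0)]
  BN@(3,0): attacks (4,2) (2,2) (1,1)
  BN@(4,0): attacks (3,2) (2,1)
B attacks (0,4): yes

Answer: yes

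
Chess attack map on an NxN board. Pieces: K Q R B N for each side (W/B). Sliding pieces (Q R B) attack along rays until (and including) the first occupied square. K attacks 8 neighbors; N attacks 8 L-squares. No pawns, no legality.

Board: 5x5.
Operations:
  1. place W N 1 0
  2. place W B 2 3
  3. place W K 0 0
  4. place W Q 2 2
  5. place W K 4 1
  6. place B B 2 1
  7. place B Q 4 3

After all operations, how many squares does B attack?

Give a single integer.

Answer: 13

Derivation:
Op 1: place WN@(1,0)
Op 2: place WB@(2,3)
Op 3: place WK@(0,0)
Op 4: place WQ@(2,2)
Op 5: place WK@(4,1)
Op 6: place BB@(2,1)
Op 7: place BQ@(4,3)
Per-piece attacks for B:
  BB@(2,1): attacks (3,2) (4,3) (3,0) (1,2) (0,3) (1,0) [ray(1,1) blocked at (4,3); ray(-1,-1) blocked at (1,0)]
  BQ@(4,3): attacks (4,4) (4,2) (4,1) (3,3) (2,3) (3,4) (3,2) (2,1) [ray(0,-1) blocked at (4,1); ray(-1,0) blocked at (2,3); ray(-1,-1) blocked at (2,1)]
Union (13 distinct): (0,3) (1,0) (1,2) (2,1) (2,3) (3,0) (3,2) (3,3) (3,4) (4,1) (4,2) (4,3) (4,4)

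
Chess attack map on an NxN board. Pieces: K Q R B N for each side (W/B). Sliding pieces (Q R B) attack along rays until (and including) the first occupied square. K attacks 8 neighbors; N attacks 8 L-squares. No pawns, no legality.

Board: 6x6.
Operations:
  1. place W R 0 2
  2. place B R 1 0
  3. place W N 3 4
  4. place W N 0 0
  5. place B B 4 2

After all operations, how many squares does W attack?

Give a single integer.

Op 1: place WR@(0,2)
Op 2: place BR@(1,0)
Op 3: place WN@(3,4)
Op 4: place WN@(0,0)
Op 5: place BB@(4,2)
Per-piece attacks for W:
  WN@(0,0): attacks (1,2) (2,1)
  WR@(0,2): attacks (0,3) (0,4) (0,5) (0,1) (0,0) (1,2) (2,2) (3,2) (4,2) [ray(0,-1) blocked at (0,0); ray(1,0) blocked at (4,2)]
  WN@(3,4): attacks (5,5) (1,5) (4,2) (5,3) (2,2) (1,3)
Union (14 distinct): (0,0) (0,1) (0,3) (0,4) (0,5) (1,2) (1,3) (1,5) (2,1) (2,2) (3,2) (4,2) (5,3) (5,5)

Answer: 14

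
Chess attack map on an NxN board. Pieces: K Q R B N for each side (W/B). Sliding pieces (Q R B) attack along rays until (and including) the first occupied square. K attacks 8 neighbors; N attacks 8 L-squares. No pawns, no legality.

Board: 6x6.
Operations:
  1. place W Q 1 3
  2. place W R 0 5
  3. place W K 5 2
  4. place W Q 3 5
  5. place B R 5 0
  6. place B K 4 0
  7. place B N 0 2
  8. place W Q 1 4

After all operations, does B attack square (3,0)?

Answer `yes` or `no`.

Answer: yes

Derivation:
Op 1: place WQ@(1,3)
Op 2: place WR@(0,5)
Op 3: place WK@(5,2)
Op 4: place WQ@(3,5)
Op 5: place BR@(5,0)
Op 6: place BK@(4,0)
Op 7: place BN@(0,2)
Op 8: place WQ@(1,4)
Per-piece attacks for B:
  BN@(0,2): attacks (1,4) (2,3) (1,0) (2,1)
  BK@(4,0): attacks (4,1) (5,0) (3,0) (5,1) (3,1)
  BR@(5,0): attacks (5,1) (5,2) (4,0) [ray(0,1) blocked at (5,2); ray(-1,0) blocked at (4,0)]
B attacks (3,0): yes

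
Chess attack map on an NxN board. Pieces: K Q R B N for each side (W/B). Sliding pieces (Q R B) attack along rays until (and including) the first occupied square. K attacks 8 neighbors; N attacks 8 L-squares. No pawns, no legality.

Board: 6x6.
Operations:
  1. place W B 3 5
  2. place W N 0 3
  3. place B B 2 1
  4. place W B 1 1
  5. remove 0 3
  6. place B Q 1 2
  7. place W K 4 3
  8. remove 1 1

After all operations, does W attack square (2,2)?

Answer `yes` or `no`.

Op 1: place WB@(3,5)
Op 2: place WN@(0,3)
Op 3: place BB@(2,1)
Op 4: place WB@(1,1)
Op 5: remove (0,3)
Op 6: place BQ@(1,2)
Op 7: place WK@(4,3)
Op 8: remove (1,1)
Per-piece attacks for W:
  WB@(3,5): attacks (4,4) (5,3) (2,4) (1,3) (0,2)
  WK@(4,3): attacks (4,4) (4,2) (5,3) (3,3) (5,4) (5,2) (3,4) (3,2)
W attacks (2,2): no

Answer: no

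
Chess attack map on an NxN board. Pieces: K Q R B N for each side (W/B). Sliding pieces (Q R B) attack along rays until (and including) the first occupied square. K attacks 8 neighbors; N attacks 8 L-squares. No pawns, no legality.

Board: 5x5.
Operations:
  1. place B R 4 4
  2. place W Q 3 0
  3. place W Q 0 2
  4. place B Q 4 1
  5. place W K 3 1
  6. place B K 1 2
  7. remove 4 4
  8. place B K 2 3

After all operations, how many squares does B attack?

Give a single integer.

Answer: 20

Derivation:
Op 1: place BR@(4,4)
Op 2: place WQ@(3,0)
Op 3: place WQ@(0,2)
Op 4: place BQ@(4,1)
Op 5: place WK@(3,1)
Op 6: place BK@(1,2)
Op 7: remove (4,4)
Op 8: place BK@(2,3)
Per-piece attacks for B:
  BK@(1,2): attacks (1,3) (1,1) (2,2) (0,2) (2,3) (2,1) (0,3) (0,1)
  BK@(2,3): attacks (2,4) (2,2) (3,3) (1,3) (3,4) (3,2) (1,4) (1,2)
  BQ@(4,1): attacks (4,2) (4,3) (4,4) (4,0) (3,1) (3,2) (2,3) (3,0) [ray(-1,0) blocked at (3,1); ray(-1,1) blocked at (2,3); ray(-1,-1) blocked at (3,0)]
Union (20 distinct): (0,1) (0,2) (0,3) (1,1) (1,2) (1,3) (1,4) (2,1) (2,2) (2,3) (2,4) (3,0) (3,1) (3,2) (3,3) (3,4) (4,0) (4,2) (4,3) (4,4)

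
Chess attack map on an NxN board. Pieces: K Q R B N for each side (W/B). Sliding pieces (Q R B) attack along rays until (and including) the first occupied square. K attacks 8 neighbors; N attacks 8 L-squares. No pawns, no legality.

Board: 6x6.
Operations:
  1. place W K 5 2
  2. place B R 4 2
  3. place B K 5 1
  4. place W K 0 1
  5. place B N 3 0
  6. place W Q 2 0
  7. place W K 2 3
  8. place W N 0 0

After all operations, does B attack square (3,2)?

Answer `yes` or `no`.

Answer: yes

Derivation:
Op 1: place WK@(5,2)
Op 2: place BR@(4,2)
Op 3: place BK@(5,1)
Op 4: place WK@(0,1)
Op 5: place BN@(3,0)
Op 6: place WQ@(2,0)
Op 7: place WK@(2,3)
Op 8: place WN@(0,0)
Per-piece attacks for B:
  BN@(3,0): attacks (4,2) (5,1) (2,2) (1,1)
  BR@(4,2): attacks (4,3) (4,4) (4,5) (4,1) (4,0) (5,2) (3,2) (2,2) (1,2) (0,2) [ray(1,0) blocked at (5,2)]
  BK@(5,1): attacks (5,2) (5,0) (4,1) (4,2) (4,0)
B attacks (3,2): yes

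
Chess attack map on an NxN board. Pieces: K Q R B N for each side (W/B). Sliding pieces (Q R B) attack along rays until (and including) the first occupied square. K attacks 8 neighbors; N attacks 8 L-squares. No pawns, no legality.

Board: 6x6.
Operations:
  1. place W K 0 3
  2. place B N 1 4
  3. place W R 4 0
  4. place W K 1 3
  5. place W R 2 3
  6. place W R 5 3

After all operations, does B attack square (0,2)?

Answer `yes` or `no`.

Op 1: place WK@(0,3)
Op 2: place BN@(1,4)
Op 3: place WR@(4,0)
Op 4: place WK@(1,3)
Op 5: place WR@(2,3)
Op 6: place WR@(5,3)
Per-piece attacks for B:
  BN@(1,4): attacks (3,5) (2,2) (3,3) (0,2)
B attacks (0,2): yes

Answer: yes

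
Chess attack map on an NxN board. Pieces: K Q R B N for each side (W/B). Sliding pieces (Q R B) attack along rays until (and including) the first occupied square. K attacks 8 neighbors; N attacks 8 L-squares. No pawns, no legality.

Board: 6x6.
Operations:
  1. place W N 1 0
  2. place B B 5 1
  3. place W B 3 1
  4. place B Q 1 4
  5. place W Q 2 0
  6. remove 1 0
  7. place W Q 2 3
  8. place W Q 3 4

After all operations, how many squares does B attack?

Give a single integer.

Op 1: place WN@(1,0)
Op 2: place BB@(5,1)
Op 3: place WB@(3,1)
Op 4: place BQ@(1,4)
Op 5: place WQ@(2,0)
Op 6: remove (1,0)
Op 7: place WQ@(2,3)
Op 8: place WQ@(3,4)
Per-piece attacks for B:
  BQ@(1,4): attacks (1,5) (1,3) (1,2) (1,1) (1,0) (2,4) (3,4) (0,4) (2,5) (2,3) (0,5) (0,3) [ray(1,0) blocked at (3,4); ray(1,-1) blocked at (2,3)]
  BB@(5,1): attacks (4,2) (3,3) (2,4) (1,5) (4,0)
Union (15 distinct): (0,3) (0,4) (0,5) (1,0) (1,1) (1,2) (1,3) (1,5) (2,3) (2,4) (2,5) (3,3) (3,4) (4,0) (4,2)

Answer: 15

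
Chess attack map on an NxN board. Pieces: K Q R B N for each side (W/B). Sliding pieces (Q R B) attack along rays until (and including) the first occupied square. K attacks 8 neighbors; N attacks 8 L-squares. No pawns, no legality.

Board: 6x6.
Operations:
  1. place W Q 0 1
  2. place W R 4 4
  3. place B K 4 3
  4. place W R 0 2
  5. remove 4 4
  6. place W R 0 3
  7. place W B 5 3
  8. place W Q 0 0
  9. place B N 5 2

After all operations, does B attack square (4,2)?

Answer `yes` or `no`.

Answer: yes

Derivation:
Op 1: place WQ@(0,1)
Op 2: place WR@(4,4)
Op 3: place BK@(4,3)
Op 4: place WR@(0,2)
Op 5: remove (4,4)
Op 6: place WR@(0,3)
Op 7: place WB@(5,3)
Op 8: place WQ@(0,0)
Op 9: place BN@(5,2)
Per-piece attacks for B:
  BK@(4,3): attacks (4,4) (4,2) (5,3) (3,3) (5,4) (5,2) (3,4) (3,2)
  BN@(5,2): attacks (4,4) (3,3) (4,0) (3,1)
B attacks (4,2): yes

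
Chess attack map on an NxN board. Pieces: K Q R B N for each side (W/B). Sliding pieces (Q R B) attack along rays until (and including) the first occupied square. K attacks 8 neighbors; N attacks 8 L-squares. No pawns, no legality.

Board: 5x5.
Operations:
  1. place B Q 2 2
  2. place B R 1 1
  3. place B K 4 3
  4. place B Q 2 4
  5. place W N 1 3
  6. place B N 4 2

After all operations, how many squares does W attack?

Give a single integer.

Op 1: place BQ@(2,2)
Op 2: place BR@(1,1)
Op 3: place BK@(4,3)
Op 4: place BQ@(2,4)
Op 5: place WN@(1,3)
Op 6: place BN@(4,2)
Per-piece attacks for W:
  WN@(1,3): attacks (3,4) (2,1) (3,2) (0,1)
Union (4 distinct): (0,1) (2,1) (3,2) (3,4)

Answer: 4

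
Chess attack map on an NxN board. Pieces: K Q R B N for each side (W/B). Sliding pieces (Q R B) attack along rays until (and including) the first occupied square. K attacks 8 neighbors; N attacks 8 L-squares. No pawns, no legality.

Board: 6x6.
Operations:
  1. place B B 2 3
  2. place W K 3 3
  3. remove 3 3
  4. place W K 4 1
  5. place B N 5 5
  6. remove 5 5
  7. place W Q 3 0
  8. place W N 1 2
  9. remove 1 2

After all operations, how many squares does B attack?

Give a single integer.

Op 1: place BB@(2,3)
Op 2: place WK@(3,3)
Op 3: remove (3,3)
Op 4: place WK@(4,1)
Op 5: place BN@(5,5)
Op 6: remove (5,5)
Op 7: place WQ@(3,0)
Op 8: place WN@(1,2)
Op 9: remove (1,2)
Per-piece attacks for B:
  BB@(2,3): attacks (3,4) (4,5) (3,2) (4,1) (1,4) (0,5) (1,2) (0,1) [ray(1,-1) blocked at (4,1)]
Union (8 distinct): (0,1) (0,5) (1,2) (1,4) (3,2) (3,4) (4,1) (4,5)

Answer: 8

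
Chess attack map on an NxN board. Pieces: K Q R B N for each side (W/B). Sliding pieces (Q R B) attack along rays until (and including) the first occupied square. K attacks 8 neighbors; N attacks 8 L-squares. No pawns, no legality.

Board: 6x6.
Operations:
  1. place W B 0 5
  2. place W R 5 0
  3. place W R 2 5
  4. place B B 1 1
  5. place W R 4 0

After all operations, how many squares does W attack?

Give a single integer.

Answer: 25

Derivation:
Op 1: place WB@(0,5)
Op 2: place WR@(5,0)
Op 3: place WR@(2,5)
Op 4: place BB@(1,1)
Op 5: place WR@(4,0)
Per-piece attacks for W:
  WB@(0,5): attacks (1,4) (2,3) (3,2) (4,1) (5,0) [ray(1,-1) blocked at (5,0)]
  WR@(2,5): attacks (2,4) (2,3) (2,2) (2,1) (2,0) (3,5) (4,5) (5,5) (1,5) (0,5) [ray(-1,0) blocked at (0,5)]
  WR@(4,0): attacks (4,1) (4,2) (4,3) (4,4) (4,5) (5,0) (3,0) (2,0) (1,0) (0,0) [ray(1,0) blocked at (5,0)]
  WR@(5,0): attacks (5,1) (5,2) (5,3) (5,4) (5,5) (4,0) [ray(-1,0) blocked at (4,0)]
Union (25 distinct): (0,0) (0,5) (1,0) (1,4) (1,5) (2,0) (2,1) (2,2) (2,3) (2,4) (3,0) (3,2) (3,5) (4,0) (4,1) (4,2) (4,3) (4,4) (4,5) (5,0) (5,1) (5,2) (5,3) (5,4) (5,5)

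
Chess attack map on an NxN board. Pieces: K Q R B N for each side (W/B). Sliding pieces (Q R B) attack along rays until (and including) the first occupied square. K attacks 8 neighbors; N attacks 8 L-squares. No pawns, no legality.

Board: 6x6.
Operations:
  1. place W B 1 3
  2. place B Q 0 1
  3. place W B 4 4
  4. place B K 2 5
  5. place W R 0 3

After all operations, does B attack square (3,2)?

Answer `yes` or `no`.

Answer: no

Derivation:
Op 1: place WB@(1,3)
Op 2: place BQ@(0,1)
Op 3: place WB@(4,4)
Op 4: place BK@(2,5)
Op 5: place WR@(0,3)
Per-piece attacks for B:
  BQ@(0,1): attacks (0,2) (0,3) (0,0) (1,1) (2,1) (3,1) (4,1) (5,1) (1,2) (2,3) (3,4) (4,5) (1,0) [ray(0,1) blocked at (0,3)]
  BK@(2,5): attacks (2,4) (3,5) (1,5) (3,4) (1,4)
B attacks (3,2): no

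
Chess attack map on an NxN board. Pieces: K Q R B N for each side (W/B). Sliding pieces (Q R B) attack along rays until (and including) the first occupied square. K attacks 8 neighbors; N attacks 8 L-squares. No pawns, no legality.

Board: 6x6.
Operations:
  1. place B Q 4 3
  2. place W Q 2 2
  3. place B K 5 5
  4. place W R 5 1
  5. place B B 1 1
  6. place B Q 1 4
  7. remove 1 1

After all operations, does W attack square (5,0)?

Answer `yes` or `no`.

Answer: yes

Derivation:
Op 1: place BQ@(4,3)
Op 2: place WQ@(2,2)
Op 3: place BK@(5,5)
Op 4: place WR@(5,1)
Op 5: place BB@(1,1)
Op 6: place BQ@(1,4)
Op 7: remove (1,1)
Per-piece attacks for W:
  WQ@(2,2): attacks (2,3) (2,4) (2,5) (2,1) (2,0) (3,2) (4,2) (5,2) (1,2) (0,2) (3,3) (4,4) (5,5) (3,1) (4,0) (1,3) (0,4) (1,1) (0,0) [ray(1,1) blocked at (5,5)]
  WR@(5,1): attacks (5,2) (5,3) (5,4) (5,5) (5,0) (4,1) (3,1) (2,1) (1,1) (0,1) [ray(0,1) blocked at (5,5)]
W attacks (5,0): yes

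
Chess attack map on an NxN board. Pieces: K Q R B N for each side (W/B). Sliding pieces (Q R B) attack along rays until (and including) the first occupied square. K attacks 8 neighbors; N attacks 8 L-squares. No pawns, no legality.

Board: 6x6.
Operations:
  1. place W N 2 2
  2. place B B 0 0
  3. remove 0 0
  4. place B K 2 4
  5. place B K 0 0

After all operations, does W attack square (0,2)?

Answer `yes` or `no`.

Op 1: place WN@(2,2)
Op 2: place BB@(0,0)
Op 3: remove (0,0)
Op 4: place BK@(2,4)
Op 5: place BK@(0,0)
Per-piece attacks for W:
  WN@(2,2): attacks (3,4) (4,3) (1,4) (0,3) (3,0) (4,1) (1,0) (0,1)
W attacks (0,2): no

Answer: no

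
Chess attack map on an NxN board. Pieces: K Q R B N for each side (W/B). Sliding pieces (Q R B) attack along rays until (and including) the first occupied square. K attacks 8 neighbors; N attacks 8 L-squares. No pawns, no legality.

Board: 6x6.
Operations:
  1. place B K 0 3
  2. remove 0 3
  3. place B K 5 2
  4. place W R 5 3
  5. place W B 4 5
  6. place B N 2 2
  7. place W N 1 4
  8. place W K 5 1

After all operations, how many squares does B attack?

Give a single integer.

Answer: 11

Derivation:
Op 1: place BK@(0,3)
Op 2: remove (0,3)
Op 3: place BK@(5,2)
Op 4: place WR@(5,3)
Op 5: place WB@(4,5)
Op 6: place BN@(2,2)
Op 7: place WN@(1,4)
Op 8: place WK@(5,1)
Per-piece attacks for B:
  BN@(2,2): attacks (3,4) (4,3) (1,4) (0,3) (3,0) (4,1) (1,0) (0,1)
  BK@(5,2): attacks (5,3) (5,1) (4,2) (4,3) (4,1)
Union (11 distinct): (0,1) (0,3) (1,0) (1,4) (3,0) (3,4) (4,1) (4,2) (4,3) (5,1) (5,3)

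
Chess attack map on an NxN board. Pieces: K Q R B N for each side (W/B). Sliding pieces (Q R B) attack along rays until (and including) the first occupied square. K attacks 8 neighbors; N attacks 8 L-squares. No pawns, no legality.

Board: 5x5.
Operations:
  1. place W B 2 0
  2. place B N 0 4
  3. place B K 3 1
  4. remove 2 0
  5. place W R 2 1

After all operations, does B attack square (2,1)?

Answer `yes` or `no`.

Op 1: place WB@(2,0)
Op 2: place BN@(0,4)
Op 3: place BK@(3,1)
Op 4: remove (2,0)
Op 5: place WR@(2,1)
Per-piece attacks for B:
  BN@(0,4): attacks (1,2) (2,3)
  BK@(3,1): attacks (3,2) (3,0) (4,1) (2,1) (4,2) (4,0) (2,2) (2,0)
B attacks (2,1): yes

Answer: yes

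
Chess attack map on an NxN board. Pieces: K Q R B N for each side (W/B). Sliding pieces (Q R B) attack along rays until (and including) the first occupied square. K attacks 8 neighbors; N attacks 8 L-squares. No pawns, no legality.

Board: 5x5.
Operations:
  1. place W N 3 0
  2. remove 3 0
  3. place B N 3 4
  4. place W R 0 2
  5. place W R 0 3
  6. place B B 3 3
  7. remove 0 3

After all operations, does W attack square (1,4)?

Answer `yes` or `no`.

Answer: no

Derivation:
Op 1: place WN@(3,0)
Op 2: remove (3,0)
Op 3: place BN@(3,4)
Op 4: place WR@(0,2)
Op 5: place WR@(0,3)
Op 6: place BB@(3,3)
Op 7: remove (0,3)
Per-piece attacks for W:
  WR@(0,2): attacks (0,3) (0,4) (0,1) (0,0) (1,2) (2,2) (3,2) (4,2)
W attacks (1,4): no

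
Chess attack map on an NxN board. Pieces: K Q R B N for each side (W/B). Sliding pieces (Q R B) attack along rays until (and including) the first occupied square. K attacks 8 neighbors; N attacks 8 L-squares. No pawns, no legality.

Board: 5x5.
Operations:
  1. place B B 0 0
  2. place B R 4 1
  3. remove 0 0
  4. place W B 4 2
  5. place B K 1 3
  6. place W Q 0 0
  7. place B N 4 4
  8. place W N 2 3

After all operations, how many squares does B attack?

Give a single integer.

Answer: 15

Derivation:
Op 1: place BB@(0,0)
Op 2: place BR@(4,1)
Op 3: remove (0,0)
Op 4: place WB@(4,2)
Op 5: place BK@(1,3)
Op 6: place WQ@(0,0)
Op 7: place BN@(4,4)
Op 8: place WN@(2,3)
Per-piece attacks for B:
  BK@(1,3): attacks (1,4) (1,2) (2,3) (0,3) (2,4) (2,2) (0,4) (0,2)
  BR@(4,1): attacks (4,2) (4,0) (3,1) (2,1) (1,1) (0,1) [ray(0,1) blocked at (4,2)]
  BN@(4,4): attacks (3,2) (2,3)
Union (15 distinct): (0,1) (0,2) (0,3) (0,4) (1,1) (1,2) (1,4) (2,1) (2,2) (2,3) (2,4) (3,1) (3,2) (4,0) (4,2)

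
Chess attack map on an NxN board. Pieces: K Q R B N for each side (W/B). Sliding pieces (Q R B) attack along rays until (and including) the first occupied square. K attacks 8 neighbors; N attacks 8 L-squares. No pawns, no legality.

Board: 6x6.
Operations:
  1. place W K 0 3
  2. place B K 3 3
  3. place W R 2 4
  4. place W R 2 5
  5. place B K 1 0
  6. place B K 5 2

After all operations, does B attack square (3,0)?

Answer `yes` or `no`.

Op 1: place WK@(0,3)
Op 2: place BK@(3,3)
Op 3: place WR@(2,4)
Op 4: place WR@(2,5)
Op 5: place BK@(1,0)
Op 6: place BK@(5,2)
Per-piece attacks for B:
  BK@(1,0): attacks (1,1) (2,0) (0,0) (2,1) (0,1)
  BK@(3,3): attacks (3,4) (3,2) (4,3) (2,3) (4,4) (4,2) (2,4) (2,2)
  BK@(5,2): attacks (5,3) (5,1) (4,2) (4,3) (4,1)
B attacks (3,0): no

Answer: no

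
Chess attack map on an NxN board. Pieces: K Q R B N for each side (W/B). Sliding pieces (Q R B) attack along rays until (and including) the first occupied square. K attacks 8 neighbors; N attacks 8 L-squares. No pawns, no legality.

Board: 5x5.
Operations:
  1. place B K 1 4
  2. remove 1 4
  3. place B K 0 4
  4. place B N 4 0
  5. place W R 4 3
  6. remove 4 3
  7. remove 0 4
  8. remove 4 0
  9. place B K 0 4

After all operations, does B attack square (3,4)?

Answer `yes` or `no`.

Answer: no

Derivation:
Op 1: place BK@(1,4)
Op 2: remove (1,4)
Op 3: place BK@(0,4)
Op 4: place BN@(4,0)
Op 5: place WR@(4,3)
Op 6: remove (4,3)
Op 7: remove (0,4)
Op 8: remove (4,0)
Op 9: place BK@(0,4)
Per-piece attacks for B:
  BK@(0,4): attacks (0,3) (1,4) (1,3)
B attacks (3,4): no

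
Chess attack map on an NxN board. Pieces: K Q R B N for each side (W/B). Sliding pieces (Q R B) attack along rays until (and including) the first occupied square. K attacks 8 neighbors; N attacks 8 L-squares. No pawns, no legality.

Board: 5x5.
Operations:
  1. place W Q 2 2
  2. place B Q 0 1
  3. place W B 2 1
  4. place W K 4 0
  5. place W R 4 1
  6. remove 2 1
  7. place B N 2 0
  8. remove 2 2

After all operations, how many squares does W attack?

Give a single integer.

Op 1: place WQ@(2,2)
Op 2: place BQ@(0,1)
Op 3: place WB@(2,1)
Op 4: place WK@(4,0)
Op 5: place WR@(4,1)
Op 6: remove (2,1)
Op 7: place BN@(2,0)
Op 8: remove (2,2)
Per-piece attacks for W:
  WK@(4,0): attacks (4,1) (3,0) (3,1)
  WR@(4,1): attacks (4,2) (4,3) (4,4) (4,0) (3,1) (2,1) (1,1) (0,1) [ray(0,-1) blocked at (4,0); ray(-1,0) blocked at (0,1)]
Union (10 distinct): (0,1) (1,1) (2,1) (3,0) (3,1) (4,0) (4,1) (4,2) (4,3) (4,4)

Answer: 10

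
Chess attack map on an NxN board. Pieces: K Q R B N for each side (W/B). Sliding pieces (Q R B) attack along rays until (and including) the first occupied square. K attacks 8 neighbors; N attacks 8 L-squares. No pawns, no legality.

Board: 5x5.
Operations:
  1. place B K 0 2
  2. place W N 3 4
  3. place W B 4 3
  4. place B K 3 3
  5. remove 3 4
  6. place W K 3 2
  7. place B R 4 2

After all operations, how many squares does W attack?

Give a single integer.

Answer: 10

Derivation:
Op 1: place BK@(0,2)
Op 2: place WN@(3,4)
Op 3: place WB@(4,3)
Op 4: place BK@(3,3)
Op 5: remove (3,4)
Op 6: place WK@(3,2)
Op 7: place BR@(4,2)
Per-piece attacks for W:
  WK@(3,2): attacks (3,3) (3,1) (4,2) (2,2) (4,3) (4,1) (2,3) (2,1)
  WB@(4,3): attacks (3,4) (3,2) [ray(-1,-1) blocked at (3,2)]
Union (10 distinct): (2,1) (2,2) (2,3) (3,1) (3,2) (3,3) (3,4) (4,1) (4,2) (4,3)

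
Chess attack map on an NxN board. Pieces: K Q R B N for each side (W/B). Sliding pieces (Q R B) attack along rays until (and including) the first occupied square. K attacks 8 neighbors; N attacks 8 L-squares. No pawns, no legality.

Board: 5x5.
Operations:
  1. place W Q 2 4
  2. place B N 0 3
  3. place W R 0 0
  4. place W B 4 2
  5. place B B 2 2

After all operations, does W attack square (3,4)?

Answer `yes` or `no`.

Answer: yes

Derivation:
Op 1: place WQ@(2,4)
Op 2: place BN@(0,3)
Op 3: place WR@(0,0)
Op 4: place WB@(4,2)
Op 5: place BB@(2,2)
Per-piece attacks for W:
  WR@(0,0): attacks (0,1) (0,2) (0,3) (1,0) (2,0) (3,0) (4,0) [ray(0,1) blocked at (0,3)]
  WQ@(2,4): attacks (2,3) (2,2) (3,4) (4,4) (1,4) (0,4) (3,3) (4,2) (1,3) (0,2) [ray(0,-1) blocked at (2,2); ray(1,-1) blocked at (4,2)]
  WB@(4,2): attacks (3,3) (2,4) (3,1) (2,0) [ray(-1,1) blocked at (2,4)]
W attacks (3,4): yes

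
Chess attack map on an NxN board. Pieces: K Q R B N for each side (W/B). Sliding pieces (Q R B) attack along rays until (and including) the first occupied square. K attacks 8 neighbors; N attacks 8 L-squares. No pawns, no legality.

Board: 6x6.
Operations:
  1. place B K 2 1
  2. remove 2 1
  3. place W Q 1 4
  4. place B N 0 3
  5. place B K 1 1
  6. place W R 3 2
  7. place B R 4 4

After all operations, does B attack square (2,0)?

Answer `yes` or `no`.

Op 1: place BK@(2,1)
Op 2: remove (2,1)
Op 3: place WQ@(1,4)
Op 4: place BN@(0,3)
Op 5: place BK@(1,1)
Op 6: place WR@(3,2)
Op 7: place BR@(4,4)
Per-piece attacks for B:
  BN@(0,3): attacks (1,5) (2,4) (1,1) (2,2)
  BK@(1,1): attacks (1,2) (1,0) (2,1) (0,1) (2,2) (2,0) (0,2) (0,0)
  BR@(4,4): attacks (4,5) (4,3) (4,2) (4,1) (4,0) (5,4) (3,4) (2,4) (1,4) [ray(-1,0) blocked at (1,4)]
B attacks (2,0): yes

Answer: yes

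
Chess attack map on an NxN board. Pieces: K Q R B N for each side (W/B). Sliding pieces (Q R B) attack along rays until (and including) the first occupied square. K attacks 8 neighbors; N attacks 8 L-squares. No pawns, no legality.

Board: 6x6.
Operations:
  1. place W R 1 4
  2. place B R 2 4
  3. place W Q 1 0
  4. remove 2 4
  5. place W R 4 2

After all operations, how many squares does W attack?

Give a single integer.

Op 1: place WR@(1,4)
Op 2: place BR@(2,4)
Op 3: place WQ@(1,0)
Op 4: remove (2,4)
Op 5: place WR@(4,2)
Per-piece attacks for W:
  WQ@(1,0): attacks (1,1) (1,2) (1,3) (1,4) (2,0) (3,0) (4,0) (5,0) (0,0) (2,1) (3,2) (4,3) (5,4) (0,1) [ray(0,1) blocked at (1,4)]
  WR@(1,4): attacks (1,5) (1,3) (1,2) (1,1) (1,0) (2,4) (3,4) (4,4) (5,4) (0,4) [ray(0,-1) blocked at (1,0)]
  WR@(4,2): attacks (4,3) (4,4) (4,5) (4,1) (4,0) (5,2) (3,2) (2,2) (1,2) (0,2)
Union (25 distinct): (0,0) (0,1) (0,2) (0,4) (1,0) (1,1) (1,2) (1,3) (1,4) (1,5) (2,0) (2,1) (2,2) (2,4) (3,0) (3,2) (3,4) (4,0) (4,1) (4,3) (4,4) (4,5) (5,0) (5,2) (5,4)

Answer: 25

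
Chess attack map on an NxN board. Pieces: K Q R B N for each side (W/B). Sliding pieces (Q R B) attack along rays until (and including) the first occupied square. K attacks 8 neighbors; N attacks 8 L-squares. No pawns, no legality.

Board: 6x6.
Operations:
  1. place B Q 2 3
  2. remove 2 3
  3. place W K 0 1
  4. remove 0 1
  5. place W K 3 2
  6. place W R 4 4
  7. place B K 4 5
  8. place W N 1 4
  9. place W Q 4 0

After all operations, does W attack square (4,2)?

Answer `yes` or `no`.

Op 1: place BQ@(2,3)
Op 2: remove (2,3)
Op 3: place WK@(0,1)
Op 4: remove (0,1)
Op 5: place WK@(3,2)
Op 6: place WR@(4,4)
Op 7: place BK@(4,5)
Op 8: place WN@(1,4)
Op 9: place WQ@(4,0)
Per-piece attacks for W:
  WN@(1,4): attacks (3,5) (2,2) (3,3) (0,2)
  WK@(3,2): attacks (3,3) (3,1) (4,2) (2,2) (4,3) (4,1) (2,3) (2,1)
  WQ@(4,0): attacks (4,1) (4,2) (4,3) (4,4) (5,0) (3,0) (2,0) (1,0) (0,0) (5,1) (3,1) (2,2) (1,3) (0,4) [ray(0,1) blocked at (4,4)]
  WR@(4,4): attacks (4,5) (4,3) (4,2) (4,1) (4,0) (5,4) (3,4) (2,4) (1,4) [ray(0,1) blocked at (4,5); ray(0,-1) blocked at (4,0); ray(-1,0) blocked at (1,4)]
W attacks (4,2): yes

Answer: yes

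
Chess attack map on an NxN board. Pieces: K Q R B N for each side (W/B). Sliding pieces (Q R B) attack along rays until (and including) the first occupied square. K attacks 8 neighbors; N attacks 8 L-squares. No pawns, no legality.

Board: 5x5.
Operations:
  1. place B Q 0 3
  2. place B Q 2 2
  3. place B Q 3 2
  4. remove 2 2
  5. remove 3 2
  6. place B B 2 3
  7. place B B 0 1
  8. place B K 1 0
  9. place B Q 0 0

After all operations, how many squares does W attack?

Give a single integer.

Op 1: place BQ@(0,3)
Op 2: place BQ@(2,2)
Op 3: place BQ@(3,2)
Op 4: remove (2,2)
Op 5: remove (3,2)
Op 6: place BB@(2,3)
Op 7: place BB@(0,1)
Op 8: place BK@(1,0)
Op 9: place BQ@(0,0)
Per-piece attacks for W:
Union (0 distinct): (none)

Answer: 0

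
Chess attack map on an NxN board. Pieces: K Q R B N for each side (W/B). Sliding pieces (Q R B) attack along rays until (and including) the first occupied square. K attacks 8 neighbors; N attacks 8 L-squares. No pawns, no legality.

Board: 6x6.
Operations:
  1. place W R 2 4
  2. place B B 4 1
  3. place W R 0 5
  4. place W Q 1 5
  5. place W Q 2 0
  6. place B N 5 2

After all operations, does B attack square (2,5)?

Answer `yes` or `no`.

Answer: no

Derivation:
Op 1: place WR@(2,4)
Op 2: place BB@(4,1)
Op 3: place WR@(0,5)
Op 4: place WQ@(1,5)
Op 5: place WQ@(2,0)
Op 6: place BN@(5,2)
Per-piece attacks for B:
  BB@(4,1): attacks (5,2) (5,0) (3,2) (2,3) (1,4) (0,5) (3,0) [ray(1,1) blocked at (5,2); ray(-1,1) blocked at (0,5)]
  BN@(5,2): attacks (4,4) (3,3) (4,0) (3,1)
B attacks (2,5): no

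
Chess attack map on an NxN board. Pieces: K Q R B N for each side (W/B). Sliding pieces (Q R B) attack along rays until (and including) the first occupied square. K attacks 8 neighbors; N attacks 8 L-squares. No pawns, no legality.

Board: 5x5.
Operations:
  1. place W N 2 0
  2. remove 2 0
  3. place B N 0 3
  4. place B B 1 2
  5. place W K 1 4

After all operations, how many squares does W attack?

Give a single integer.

Op 1: place WN@(2,0)
Op 2: remove (2,0)
Op 3: place BN@(0,3)
Op 4: place BB@(1,2)
Op 5: place WK@(1,4)
Per-piece attacks for W:
  WK@(1,4): attacks (1,3) (2,4) (0,4) (2,3) (0,3)
Union (5 distinct): (0,3) (0,4) (1,3) (2,3) (2,4)

Answer: 5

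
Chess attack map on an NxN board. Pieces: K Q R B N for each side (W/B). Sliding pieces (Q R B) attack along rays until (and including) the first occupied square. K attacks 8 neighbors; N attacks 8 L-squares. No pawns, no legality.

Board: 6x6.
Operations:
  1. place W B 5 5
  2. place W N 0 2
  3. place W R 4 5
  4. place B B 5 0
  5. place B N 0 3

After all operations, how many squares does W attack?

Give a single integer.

Answer: 18

Derivation:
Op 1: place WB@(5,5)
Op 2: place WN@(0,2)
Op 3: place WR@(4,5)
Op 4: place BB@(5,0)
Op 5: place BN@(0,3)
Per-piece attacks for W:
  WN@(0,2): attacks (1,4) (2,3) (1,0) (2,1)
  WR@(4,5): attacks (4,4) (4,3) (4,2) (4,1) (4,0) (5,5) (3,5) (2,5) (1,5) (0,5) [ray(1,0) blocked at (5,5)]
  WB@(5,5): attacks (4,4) (3,3) (2,2) (1,1) (0,0)
Union (18 distinct): (0,0) (0,5) (1,0) (1,1) (1,4) (1,5) (2,1) (2,2) (2,3) (2,5) (3,3) (3,5) (4,0) (4,1) (4,2) (4,3) (4,4) (5,5)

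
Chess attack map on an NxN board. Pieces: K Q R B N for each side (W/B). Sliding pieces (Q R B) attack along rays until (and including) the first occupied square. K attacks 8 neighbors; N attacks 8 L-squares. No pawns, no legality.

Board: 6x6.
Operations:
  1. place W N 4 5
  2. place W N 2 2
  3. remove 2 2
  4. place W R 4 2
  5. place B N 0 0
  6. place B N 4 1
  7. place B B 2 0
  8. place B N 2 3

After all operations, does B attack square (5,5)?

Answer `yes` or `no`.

Answer: no

Derivation:
Op 1: place WN@(4,5)
Op 2: place WN@(2,2)
Op 3: remove (2,2)
Op 4: place WR@(4,2)
Op 5: place BN@(0,0)
Op 6: place BN@(4,1)
Op 7: place BB@(2,0)
Op 8: place BN@(2,3)
Per-piece attacks for B:
  BN@(0,0): attacks (1,2) (2,1)
  BB@(2,0): attacks (3,1) (4,2) (1,1) (0,2) [ray(1,1) blocked at (4,2)]
  BN@(2,3): attacks (3,5) (4,4) (1,5) (0,4) (3,1) (4,2) (1,1) (0,2)
  BN@(4,1): attacks (5,3) (3,3) (2,2) (2,0)
B attacks (5,5): no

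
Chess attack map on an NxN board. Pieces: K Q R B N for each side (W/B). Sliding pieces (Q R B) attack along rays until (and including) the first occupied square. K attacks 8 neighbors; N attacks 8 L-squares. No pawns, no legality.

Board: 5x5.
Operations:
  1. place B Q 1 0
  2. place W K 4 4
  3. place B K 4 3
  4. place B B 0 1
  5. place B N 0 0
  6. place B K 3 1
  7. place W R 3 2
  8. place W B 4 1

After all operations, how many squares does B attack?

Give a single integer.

Answer: 19

Derivation:
Op 1: place BQ@(1,0)
Op 2: place WK@(4,4)
Op 3: place BK@(4,3)
Op 4: place BB@(0,1)
Op 5: place BN@(0,0)
Op 6: place BK@(3,1)
Op 7: place WR@(3,2)
Op 8: place WB@(4,1)
Per-piece attacks for B:
  BN@(0,0): attacks (1,2) (2,1)
  BB@(0,1): attacks (1,2) (2,3) (3,4) (1,0) [ray(1,-1) blocked at (1,0)]
  BQ@(1,0): attacks (1,1) (1,2) (1,3) (1,4) (2,0) (3,0) (4,0) (0,0) (2,1) (3,2) (0,1) [ray(-1,0) blocked at (0,0); ray(1,1) blocked at (3,2); ray(-1,1) blocked at (0,1)]
  BK@(3,1): attacks (3,2) (3,0) (4,1) (2,1) (4,2) (4,0) (2,2) (2,0)
  BK@(4,3): attacks (4,4) (4,2) (3,3) (3,4) (3,2)
Union (19 distinct): (0,0) (0,1) (1,0) (1,1) (1,2) (1,3) (1,4) (2,0) (2,1) (2,2) (2,3) (3,0) (3,2) (3,3) (3,4) (4,0) (4,1) (4,2) (4,4)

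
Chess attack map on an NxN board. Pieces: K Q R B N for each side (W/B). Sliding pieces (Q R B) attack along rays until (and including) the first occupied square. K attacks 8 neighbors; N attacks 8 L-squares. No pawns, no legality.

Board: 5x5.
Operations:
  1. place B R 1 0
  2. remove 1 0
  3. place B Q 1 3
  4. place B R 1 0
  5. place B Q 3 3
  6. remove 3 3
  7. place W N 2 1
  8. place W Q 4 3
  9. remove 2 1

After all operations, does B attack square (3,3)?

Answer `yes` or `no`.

Op 1: place BR@(1,0)
Op 2: remove (1,0)
Op 3: place BQ@(1,3)
Op 4: place BR@(1,0)
Op 5: place BQ@(3,3)
Op 6: remove (3,3)
Op 7: place WN@(2,1)
Op 8: place WQ@(4,3)
Op 9: remove (2,1)
Per-piece attacks for B:
  BR@(1,0): attacks (1,1) (1,2) (1,3) (2,0) (3,0) (4,0) (0,0) [ray(0,1) blocked at (1,3)]
  BQ@(1,3): attacks (1,4) (1,2) (1,1) (1,0) (2,3) (3,3) (4,3) (0,3) (2,4) (2,2) (3,1) (4,0) (0,4) (0,2) [ray(0,-1) blocked at (1,0); ray(1,0) blocked at (4,3)]
B attacks (3,3): yes

Answer: yes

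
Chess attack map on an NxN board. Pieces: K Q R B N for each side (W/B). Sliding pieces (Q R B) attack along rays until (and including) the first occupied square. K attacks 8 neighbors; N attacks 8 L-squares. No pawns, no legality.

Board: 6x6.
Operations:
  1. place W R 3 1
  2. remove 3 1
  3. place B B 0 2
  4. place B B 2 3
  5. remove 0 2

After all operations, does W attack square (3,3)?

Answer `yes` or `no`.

Op 1: place WR@(3,1)
Op 2: remove (3,1)
Op 3: place BB@(0,2)
Op 4: place BB@(2,3)
Op 5: remove (0,2)
Per-piece attacks for W:
W attacks (3,3): no

Answer: no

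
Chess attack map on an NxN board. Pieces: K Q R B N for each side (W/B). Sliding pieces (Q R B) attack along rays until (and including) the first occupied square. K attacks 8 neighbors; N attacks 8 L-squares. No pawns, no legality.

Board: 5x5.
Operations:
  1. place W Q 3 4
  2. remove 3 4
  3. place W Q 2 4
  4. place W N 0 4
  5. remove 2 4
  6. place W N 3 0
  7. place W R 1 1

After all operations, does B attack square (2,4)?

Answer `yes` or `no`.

Answer: no

Derivation:
Op 1: place WQ@(3,4)
Op 2: remove (3,4)
Op 3: place WQ@(2,4)
Op 4: place WN@(0,4)
Op 5: remove (2,4)
Op 6: place WN@(3,0)
Op 7: place WR@(1,1)
Per-piece attacks for B:
B attacks (2,4): no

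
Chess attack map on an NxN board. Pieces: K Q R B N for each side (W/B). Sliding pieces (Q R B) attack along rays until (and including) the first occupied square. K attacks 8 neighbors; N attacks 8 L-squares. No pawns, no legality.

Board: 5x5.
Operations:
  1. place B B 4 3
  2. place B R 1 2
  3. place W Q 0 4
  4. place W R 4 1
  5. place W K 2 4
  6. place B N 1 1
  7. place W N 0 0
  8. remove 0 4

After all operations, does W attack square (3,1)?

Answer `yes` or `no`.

Op 1: place BB@(4,3)
Op 2: place BR@(1,2)
Op 3: place WQ@(0,4)
Op 4: place WR@(4,1)
Op 5: place WK@(2,4)
Op 6: place BN@(1,1)
Op 7: place WN@(0,0)
Op 8: remove (0,4)
Per-piece attacks for W:
  WN@(0,0): attacks (1,2) (2,1)
  WK@(2,4): attacks (2,3) (3,4) (1,4) (3,3) (1,3)
  WR@(4,1): attacks (4,2) (4,3) (4,0) (3,1) (2,1) (1,1) [ray(0,1) blocked at (4,3); ray(-1,0) blocked at (1,1)]
W attacks (3,1): yes

Answer: yes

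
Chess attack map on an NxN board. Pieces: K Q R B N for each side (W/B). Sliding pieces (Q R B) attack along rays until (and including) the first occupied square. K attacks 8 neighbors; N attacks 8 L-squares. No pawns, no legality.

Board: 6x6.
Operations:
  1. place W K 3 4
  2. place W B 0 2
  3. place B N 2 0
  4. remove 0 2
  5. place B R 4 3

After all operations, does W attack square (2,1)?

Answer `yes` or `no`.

Op 1: place WK@(3,4)
Op 2: place WB@(0,2)
Op 3: place BN@(2,0)
Op 4: remove (0,2)
Op 5: place BR@(4,3)
Per-piece attacks for W:
  WK@(3,4): attacks (3,5) (3,3) (4,4) (2,4) (4,5) (4,3) (2,5) (2,3)
W attacks (2,1): no

Answer: no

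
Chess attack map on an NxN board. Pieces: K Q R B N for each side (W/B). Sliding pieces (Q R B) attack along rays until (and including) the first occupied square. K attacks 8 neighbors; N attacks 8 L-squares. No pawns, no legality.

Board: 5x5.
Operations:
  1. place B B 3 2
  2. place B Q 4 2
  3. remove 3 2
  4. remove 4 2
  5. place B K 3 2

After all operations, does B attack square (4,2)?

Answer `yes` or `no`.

Op 1: place BB@(3,2)
Op 2: place BQ@(4,2)
Op 3: remove (3,2)
Op 4: remove (4,2)
Op 5: place BK@(3,2)
Per-piece attacks for B:
  BK@(3,2): attacks (3,3) (3,1) (4,2) (2,2) (4,3) (4,1) (2,3) (2,1)
B attacks (4,2): yes

Answer: yes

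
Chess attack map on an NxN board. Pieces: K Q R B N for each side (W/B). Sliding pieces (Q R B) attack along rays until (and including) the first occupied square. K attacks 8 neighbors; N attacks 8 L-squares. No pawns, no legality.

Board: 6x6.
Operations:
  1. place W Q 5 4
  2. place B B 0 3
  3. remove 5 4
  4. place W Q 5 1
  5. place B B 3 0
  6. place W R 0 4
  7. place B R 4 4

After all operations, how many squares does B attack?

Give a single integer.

Op 1: place WQ@(5,4)
Op 2: place BB@(0,3)
Op 3: remove (5,4)
Op 4: place WQ@(5,1)
Op 5: place BB@(3,0)
Op 6: place WR@(0,4)
Op 7: place BR@(4,4)
Per-piece attacks for B:
  BB@(0,3): attacks (1,4) (2,5) (1,2) (2,1) (3,0) [ray(1,-1) blocked at (3,0)]
  BB@(3,0): attacks (4,1) (5,2) (2,1) (1,2) (0,3) [ray(-1,1) blocked at (0,3)]
  BR@(4,4): attacks (4,5) (4,3) (4,2) (4,1) (4,0) (5,4) (3,4) (2,4) (1,4) (0,4) [ray(-1,0) blocked at (0,4)]
Union (16 distinct): (0,3) (0,4) (1,2) (1,4) (2,1) (2,4) (2,5) (3,0) (3,4) (4,0) (4,1) (4,2) (4,3) (4,5) (5,2) (5,4)

Answer: 16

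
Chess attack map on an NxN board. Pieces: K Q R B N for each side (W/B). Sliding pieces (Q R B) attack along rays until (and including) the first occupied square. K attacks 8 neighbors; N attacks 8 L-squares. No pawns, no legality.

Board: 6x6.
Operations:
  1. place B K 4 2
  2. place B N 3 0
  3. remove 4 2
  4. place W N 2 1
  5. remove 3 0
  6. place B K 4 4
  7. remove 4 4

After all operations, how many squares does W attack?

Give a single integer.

Op 1: place BK@(4,2)
Op 2: place BN@(3,0)
Op 3: remove (4,2)
Op 4: place WN@(2,1)
Op 5: remove (3,0)
Op 6: place BK@(4,4)
Op 7: remove (4,4)
Per-piece attacks for W:
  WN@(2,1): attacks (3,3) (4,2) (1,3) (0,2) (4,0) (0,0)
Union (6 distinct): (0,0) (0,2) (1,3) (3,3) (4,0) (4,2)

Answer: 6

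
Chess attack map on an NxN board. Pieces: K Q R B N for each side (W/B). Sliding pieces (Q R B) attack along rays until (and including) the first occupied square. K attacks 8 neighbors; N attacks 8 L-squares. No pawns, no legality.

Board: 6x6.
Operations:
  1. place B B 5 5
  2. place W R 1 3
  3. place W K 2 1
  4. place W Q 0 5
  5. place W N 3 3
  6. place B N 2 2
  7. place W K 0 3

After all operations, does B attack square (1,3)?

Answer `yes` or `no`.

Op 1: place BB@(5,5)
Op 2: place WR@(1,3)
Op 3: place WK@(2,1)
Op 4: place WQ@(0,5)
Op 5: place WN@(3,3)
Op 6: place BN@(2,2)
Op 7: place WK@(0,3)
Per-piece attacks for B:
  BN@(2,2): attacks (3,4) (4,3) (1,4) (0,3) (3,0) (4,1) (1,0) (0,1)
  BB@(5,5): attacks (4,4) (3,3) [ray(-1,-1) blocked at (3,3)]
B attacks (1,3): no

Answer: no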